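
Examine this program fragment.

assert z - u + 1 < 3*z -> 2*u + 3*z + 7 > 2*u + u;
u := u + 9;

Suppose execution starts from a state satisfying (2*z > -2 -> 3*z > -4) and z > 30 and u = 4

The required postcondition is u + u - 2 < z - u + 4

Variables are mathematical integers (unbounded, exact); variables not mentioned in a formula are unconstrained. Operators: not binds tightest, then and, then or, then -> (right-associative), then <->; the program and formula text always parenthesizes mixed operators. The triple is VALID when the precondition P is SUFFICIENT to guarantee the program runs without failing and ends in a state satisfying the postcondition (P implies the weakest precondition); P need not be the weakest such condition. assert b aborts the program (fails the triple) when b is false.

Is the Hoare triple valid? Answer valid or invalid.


Working backward. After the program, the postcondition u + u - 2 < z - u + 4 must hold; in canonical form it is 3*u < z + 6.
Before u := u + 9: 3*u < z - 21
Before assert z - u + 1 < 3*z -> 2*u + 3*z + 7 > 2*u + u: (u + 2*z > 1 -> 3*z > u - 7) and 3*u < z - 21
The weakest precondition is (u + 2*z > 1 -> 3*z > u - 7) and 3*u < z - 21.
Check whether (2*z > -2 -> 3*z > -4) and z > 30 and u = 4 implies it.
Countermodel: at the initial state u = 4, z = 31, the precondition holds but the weakest precondition fails.
Answer: invalid


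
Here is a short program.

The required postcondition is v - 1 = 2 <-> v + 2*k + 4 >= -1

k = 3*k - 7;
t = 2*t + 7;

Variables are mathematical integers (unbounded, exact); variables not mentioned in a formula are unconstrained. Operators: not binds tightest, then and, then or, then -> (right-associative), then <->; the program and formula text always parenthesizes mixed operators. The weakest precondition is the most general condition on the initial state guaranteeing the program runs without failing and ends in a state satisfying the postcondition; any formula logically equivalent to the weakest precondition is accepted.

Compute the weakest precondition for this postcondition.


Working backward. After the program, the postcondition v - 1 = 2 <-> v + 2*k + 4 >= -1 must hold; in canonical form it is v = 3 <-> 2*k + v >= -5.
Before t := 2*t + 7: v = 3 <-> 2*k + v >= -5
Before k := 3*k - 7: v = 3 <-> 6*k + v >= 9
Answer: WP = v = 3 <-> 6*k + v >= 9


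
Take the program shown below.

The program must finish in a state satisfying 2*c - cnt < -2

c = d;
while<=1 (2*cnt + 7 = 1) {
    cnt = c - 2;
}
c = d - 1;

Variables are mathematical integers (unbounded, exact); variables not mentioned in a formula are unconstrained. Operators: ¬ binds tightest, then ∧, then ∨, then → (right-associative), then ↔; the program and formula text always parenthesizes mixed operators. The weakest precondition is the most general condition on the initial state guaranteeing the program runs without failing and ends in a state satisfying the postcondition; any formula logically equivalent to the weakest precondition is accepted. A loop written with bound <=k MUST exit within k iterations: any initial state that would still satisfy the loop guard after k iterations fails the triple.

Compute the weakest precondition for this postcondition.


Working backward. After the program, the postcondition 2*c - cnt < -2 must hold; in canonical form it is 2*c < cnt - 2.
Before c := d - 1: 2*d < cnt
Before the loop (bound <=1), unroll the exhaustion recursion (WP_0 = exit-now case; WP_j = one more guarded iteration, up to j = 1):
  WP_0: (¬(2*cnt = -6)) ∧ 2*d < cnt
  WP_1: (2*cnt = -6 → ((¬(2*c = -2)) ∧ 2*d < c - 2)) ∧ ((¬(2*cnt = -6)) → 2*d < cnt)
So before the loop: (2*cnt = -6 → ((¬(2*c = -2)) ∧ 2*d < c - 2)) ∧ ((¬(2*cnt = -6)) → 2*d < cnt)
Before c := d: (2*cnt = -6 → ((¬(2*d = -2)) ∧ d < -2)) ∧ ((¬(2*cnt = -6)) → 2*d < cnt)
Answer: WP = (2*cnt = -6 → ((¬(2*d = -2)) ∧ d < -2)) ∧ ((¬(2*cnt = -6)) → 2*d < cnt)


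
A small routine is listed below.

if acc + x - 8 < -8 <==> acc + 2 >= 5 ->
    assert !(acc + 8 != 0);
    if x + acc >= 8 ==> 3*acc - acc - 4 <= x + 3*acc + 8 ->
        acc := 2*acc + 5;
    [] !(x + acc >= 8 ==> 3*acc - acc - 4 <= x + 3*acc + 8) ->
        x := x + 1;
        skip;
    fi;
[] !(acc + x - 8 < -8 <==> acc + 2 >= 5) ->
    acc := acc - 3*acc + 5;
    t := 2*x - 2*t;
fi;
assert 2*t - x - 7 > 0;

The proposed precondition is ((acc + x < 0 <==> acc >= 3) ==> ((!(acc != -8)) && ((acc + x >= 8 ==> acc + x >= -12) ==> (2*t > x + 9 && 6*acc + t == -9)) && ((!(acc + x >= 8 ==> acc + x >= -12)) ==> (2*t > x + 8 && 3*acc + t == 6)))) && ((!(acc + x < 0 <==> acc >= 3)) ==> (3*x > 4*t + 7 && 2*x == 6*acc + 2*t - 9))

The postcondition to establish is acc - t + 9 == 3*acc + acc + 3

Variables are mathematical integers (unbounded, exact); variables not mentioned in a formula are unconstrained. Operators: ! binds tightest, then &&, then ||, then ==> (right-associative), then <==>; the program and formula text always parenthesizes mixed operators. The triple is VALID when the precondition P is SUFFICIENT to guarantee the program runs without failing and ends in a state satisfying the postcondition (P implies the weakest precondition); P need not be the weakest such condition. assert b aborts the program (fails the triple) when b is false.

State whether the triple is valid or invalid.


Working backward. After the program, the postcondition acc - t + 9 == 3*acc + acc + 3 must hold; in canonical form it is 3*acc + t == 6.
Before assert 2*t - x - 7 > 0: 2*t > x + 7 && 3*acc + t == 6
Then branch requires (!(acc != -8)) && ((acc + x >= 8 ==> acc + x >= -12) ==> (2*t > x + 7 && 6*acc + t == -9)) && ((!(acc + x >= 8 ==> acc + x >= -12)) ==> (2*t > x + 8 && 3*acc + t == 6)); else branch requires 3*x > 4*t + 7 && 2*x == 6*acc + 2*t - 9.
Before the if: ((acc + x < 0 <==> acc >= 3) ==> ((!(acc != -8)) && ((acc + x >= 8 ==> acc + x >= -12) ==> (2*t > x + 7 && 6*acc + t == -9)) && ((!(acc + x >= 8 ==> acc + x >= -12)) ==> (2*t > x + 8 && 3*acc + t == 6)))) && ((!(acc + x < 0 <==> acc >= 3)) ==> (3*x > 4*t + 7 && 2*x == 6*acc + 2*t - 9))
The weakest precondition is ((acc + x < 0 <==> acc >= 3) ==> ((!(acc != -8)) && ((acc + x >= 8 ==> acc + x >= -12) ==> (2*t > x + 7 && 6*acc + t == -9)) && ((!(acc + x >= 8 ==> acc + x >= -12)) ==> (2*t > x + 8 && 3*acc + t == 6)))) && ((!(acc + x < 0 <==> acc >= 3)) ==> (3*x > 4*t + 7 && 2*x == 6*acc + 2*t - 9)).
Check whether ((acc + x < 0 <==> acc >= 3) ==> ((!(acc != -8)) && ((acc + x >= 8 ==> acc + x >= -12) ==> (2*t > x + 9 && 6*acc + t == -9)) && ((!(acc + x >= 8 ==> acc + x >= -12)) ==> (2*t > x + 8 && 3*acc + t == 6)))) && ((!(acc + x < 0 <==> acc >= 3)) ==> (3*x > 4*t + 7 && 2*x == 6*acc + 2*t - 9)) implies it.
Every state satisfying the precondition satisfies the weakest precondition: the implication holds.
Answer: valid


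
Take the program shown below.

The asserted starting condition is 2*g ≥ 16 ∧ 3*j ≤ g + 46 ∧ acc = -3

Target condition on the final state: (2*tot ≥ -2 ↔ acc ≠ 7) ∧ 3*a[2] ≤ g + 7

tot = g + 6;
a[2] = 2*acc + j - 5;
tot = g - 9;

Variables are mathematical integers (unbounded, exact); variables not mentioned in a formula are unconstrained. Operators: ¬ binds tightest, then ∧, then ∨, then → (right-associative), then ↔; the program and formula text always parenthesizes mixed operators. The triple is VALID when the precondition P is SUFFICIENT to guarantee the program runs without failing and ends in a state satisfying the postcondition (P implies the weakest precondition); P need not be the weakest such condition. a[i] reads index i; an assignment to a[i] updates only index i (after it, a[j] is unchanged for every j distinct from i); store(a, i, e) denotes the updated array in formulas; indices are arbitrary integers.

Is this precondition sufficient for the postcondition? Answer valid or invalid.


Working backward. After the program, (2*tot ≥ -2 ↔ acc ≠ 7) ∧ 3*a[2] ≤ g + 7 must hold.
Before tot := g - 9: (2*g ≥ 16 ↔ acc ≠ 7) ∧ 3*a[2] ≤ g + 7
Before a[2] := 2*acc + j - 5: (2*g ≥ 16 ↔ acc ≠ 7) ∧ 6*acc + 3*j ≤ g + 22
Before tot := g + 6: (2*g ≥ 16 ↔ acc ≠ 7) ∧ 6*acc + 3*j ≤ g + 22
The weakest precondition is (2*g ≥ 16 ↔ acc ≠ 7) ∧ 6*acc + 3*j ≤ g + 22.
Check whether 2*g ≥ 16 ∧ 3*j ≤ g + 46 ∧ acc = -3 implies it.
Countermodel: at the initial state acc = -3, g = 10, j = 17, the precondition holds but the weakest precondition fails.
Answer: invalid


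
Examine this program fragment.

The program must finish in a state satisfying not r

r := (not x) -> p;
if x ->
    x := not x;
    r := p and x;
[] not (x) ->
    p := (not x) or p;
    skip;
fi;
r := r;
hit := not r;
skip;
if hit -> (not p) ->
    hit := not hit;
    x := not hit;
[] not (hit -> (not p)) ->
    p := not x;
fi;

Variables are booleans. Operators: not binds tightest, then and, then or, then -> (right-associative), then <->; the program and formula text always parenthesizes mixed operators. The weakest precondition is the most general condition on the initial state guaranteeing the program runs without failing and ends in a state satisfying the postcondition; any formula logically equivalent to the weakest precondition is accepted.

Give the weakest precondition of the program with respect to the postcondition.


Working backward. After the program, not r must hold.
Then branch requires not r; else branch requires not r.
Before the if: ((hit -> (not p)) -> (not r)) and ((not (hit -> (not p))) -> (not r))
Before skip: ((hit -> (not p)) -> (not r)) and ((not (hit -> (not p))) -> (not r))
Before hit := not r: (((not r) -> (not p)) -> (not r)) and ((not ((not r) -> (not p))) -> (not r))
Before r := r: (((not r) -> (not p)) -> (not r)) and ((not ((not r) -> (not p))) -> (not r))
Then branch requires (((not (p and (not x))) -> (not p)) -> (not (p and (not x)))) and ((not ((not (p and (not x))) -> (not p))) -> (not (p and (not x)))); else branch requires (((not r) -> (not ((not x) or p))) -> (not r)) and ((not ((not r) -> (not ((not x) or p)))) -> (not r)).
Before the if: (x -> ((((not (p and (not x))) -> (not p)) -> (not (p and (not x)))) and ((not ((not (p and (not x))) -> (not p))) -> (not (p and (not x)))))) and ((not x) -> ((((not r) -> (not ((not x) or p))) -> (not r)) and ((not ((not r) -> (not ((not x) or p)))) -> (not r))))
Before r := (not x) -> p: (x -> ((((not (p and (not x))) -> (not p)) -> (not (p and (not x)))) and ((not ((not (p and (not x))) -> (not p))) -> (not (p and (not x)))))) and ((not x) -> ((((not ((not x) -> p)) -> (not ((not x) or p))) -> (not ((not x) -> p))) and ((not ((not ((not x) -> p)) -> (not ((not x) or p)))) -> (not ((not x) -> p)))))
Answer: WP = (x -> ((((not (p and (not x))) -> (not p)) -> (not (p and (not x)))) and ((not ((not (p and (not x))) -> (not p))) -> (not (p and (not x)))))) and ((not x) -> ((((not ((not x) -> p)) -> (not ((not x) or p))) -> (not ((not x) -> p))) and ((not ((not ((not x) -> p)) -> (not ((not x) or p)))) -> (not ((not x) -> p)))))


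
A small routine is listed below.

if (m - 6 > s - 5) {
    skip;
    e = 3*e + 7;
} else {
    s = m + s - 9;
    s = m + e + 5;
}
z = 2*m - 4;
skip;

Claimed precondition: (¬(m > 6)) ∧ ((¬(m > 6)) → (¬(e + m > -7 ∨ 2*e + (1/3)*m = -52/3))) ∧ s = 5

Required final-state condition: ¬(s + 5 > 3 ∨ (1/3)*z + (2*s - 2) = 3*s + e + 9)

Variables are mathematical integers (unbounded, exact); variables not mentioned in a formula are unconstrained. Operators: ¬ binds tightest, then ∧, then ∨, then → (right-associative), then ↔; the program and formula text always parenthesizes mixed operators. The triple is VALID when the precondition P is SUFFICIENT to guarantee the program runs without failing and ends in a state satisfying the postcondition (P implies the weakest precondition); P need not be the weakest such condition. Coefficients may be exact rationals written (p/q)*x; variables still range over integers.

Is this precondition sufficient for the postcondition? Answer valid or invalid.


Working backward. After the program, the postcondition ¬(s + 5 > 3 ∨ (1/3)*z + (2*s - 2) = 3*s + e + 9) must hold; in canonical form it is ¬(s > -2 ∨ (1/3)*z = e + s + 11).
Before skip: ¬(s > -2 ∨ (1/3)*z = e + s + 11)
Before z := 2*m - 4: ¬(s > -2 ∨ (2/3)*m = e + s + 37/3)
Then branch requires ¬(s > -2 ∨ (2/3)*m = 3*e + s + 58/3); else branch requires ¬(e + m > -7 ∨ 2*e + (1/3)*m = -52/3).
Before the if: (m > s + 1 → (¬(s > -2 ∨ (2/3)*m = 3*e + s + 58/3))) ∧ ((¬(m > s + 1)) → (¬(e + m > -7 ∨ 2*e + (1/3)*m = -52/3)))
The weakest precondition is (m > s + 1 → (¬(s > -2 ∨ (2/3)*m = 3*e + s + 58/3))) ∧ ((¬(m > s + 1)) → (¬(e + m > -7 ∨ 2*e + (1/3)*m = -52/3))).
Check whether (¬(m > 6)) ∧ ((¬(m > 6)) → (¬(e + m > -7 ∨ 2*e + (1/3)*m = -52/3))) ∧ s = 5 implies it.
Every state satisfying the precondition satisfies the weakest precondition: the implication holds.
Answer: valid


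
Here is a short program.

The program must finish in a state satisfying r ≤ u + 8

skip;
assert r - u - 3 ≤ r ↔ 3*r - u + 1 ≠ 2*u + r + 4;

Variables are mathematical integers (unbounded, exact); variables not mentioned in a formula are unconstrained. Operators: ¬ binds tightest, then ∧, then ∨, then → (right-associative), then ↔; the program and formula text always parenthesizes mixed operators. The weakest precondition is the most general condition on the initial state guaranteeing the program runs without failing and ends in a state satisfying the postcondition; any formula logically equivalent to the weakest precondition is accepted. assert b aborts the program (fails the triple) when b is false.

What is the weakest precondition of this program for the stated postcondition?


Working backward. After the program, r ≤ u + 8 must hold.
Before assert r - u - 3 ≤ r ↔ 3*r - u + 1 ≠ 2*u + r + 4: (u ≥ -3 ↔ 2*r ≠ 3*u + 3) ∧ r ≤ u + 8
Before skip: (u ≥ -3 ↔ 2*r ≠ 3*u + 3) ∧ r ≤ u + 8
Answer: WP = (u ≥ -3 ↔ 2*r ≠ 3*u + 3) ∧ r ≤ u + 8


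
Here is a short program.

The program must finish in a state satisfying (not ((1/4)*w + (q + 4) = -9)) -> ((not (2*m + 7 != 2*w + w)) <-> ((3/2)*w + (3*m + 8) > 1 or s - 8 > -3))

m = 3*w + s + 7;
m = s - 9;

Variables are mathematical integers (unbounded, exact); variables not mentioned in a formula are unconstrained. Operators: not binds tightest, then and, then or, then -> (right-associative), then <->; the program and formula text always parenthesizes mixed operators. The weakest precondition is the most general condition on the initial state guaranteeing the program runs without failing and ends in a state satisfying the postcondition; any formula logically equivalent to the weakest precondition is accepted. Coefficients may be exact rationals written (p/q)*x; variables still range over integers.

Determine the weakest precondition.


Working backward. After the program, the postcondition (not ((1/4)*w + (q + 4) = -9)) -> ((not (2*m + 7 != 2*w + w)) <-> ((3/2)*w + (3*m + 8) > 1 or s - 8 > -3)) must hold; in canonical form it is (not (q + (1/4)*w = -13)) -> ((not (2*m != 3*w - 7)) <-> (3*m + (3/2)*w > -7 or s > 5)).
Before m := s - 9: (not (q + (1/4)*w = -13)) -> ((not (2*s != 3*w + 11)) <-> (3*s + (3/2)*w > 20 or s > 5))
Before m := 3*w + s + 7: (not (q + (1/4)*w = -13)) -> ((not (2*s != 3*w + 11)) <-> (3*s + (3/2)*w > 20 or s > 5))
Answer: WP = (not (q + (1/4)*w = -13)) -> ((not (2*s != 3*w + 11)) <-> (3*s + (3/2)*w > 20 or s > 5))


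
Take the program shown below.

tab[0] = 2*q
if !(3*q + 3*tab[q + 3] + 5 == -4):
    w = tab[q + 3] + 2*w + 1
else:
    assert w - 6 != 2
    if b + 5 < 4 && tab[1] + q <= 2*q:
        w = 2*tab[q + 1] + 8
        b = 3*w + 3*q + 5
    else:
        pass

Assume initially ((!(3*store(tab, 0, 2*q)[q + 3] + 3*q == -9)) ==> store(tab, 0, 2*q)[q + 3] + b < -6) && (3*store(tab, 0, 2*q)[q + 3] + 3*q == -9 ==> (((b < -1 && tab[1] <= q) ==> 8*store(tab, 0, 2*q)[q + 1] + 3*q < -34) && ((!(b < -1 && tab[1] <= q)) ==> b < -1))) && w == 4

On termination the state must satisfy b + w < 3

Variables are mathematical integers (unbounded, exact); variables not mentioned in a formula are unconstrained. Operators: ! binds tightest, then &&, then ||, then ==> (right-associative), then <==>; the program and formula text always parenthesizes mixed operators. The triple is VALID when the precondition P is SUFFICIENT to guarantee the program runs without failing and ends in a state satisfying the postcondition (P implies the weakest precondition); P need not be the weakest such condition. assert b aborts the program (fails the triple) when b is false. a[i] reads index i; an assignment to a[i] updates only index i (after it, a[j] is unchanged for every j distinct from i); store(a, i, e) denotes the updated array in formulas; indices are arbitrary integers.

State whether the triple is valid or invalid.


Working backward. After the program, b + w < 3 must hold.
Then branch requires tab[q + 3] + b + 2*w < 2; else branch requires w != 8 && ((b < -1 && tab[1] <= q) ==> 8*tab[q + 1] + 3*q < -34) && ((!(b < -1 && tab[1] <= q)) ==> b + w < 3).
Before the if: ((!(3*tab[q + 3] + 3*q == -9)) ==> tab[q + 3] + b + 2*w < 2) && (3*tab[q + 3] + 3*q == -9 ==> (w != 8 && ((b < -1 && tab[1] <= q) ==> 8*tab[q + 1] + 3*q < -34) && ((!(b < -1 && tab[1] <= q)) ==> b + w < 3)))
Before tab[0] := 2*q: ((!(3*store(tab, 0, 2*q)[q + 3] + 3*q == -9)) ==> store(tab, 0, 2*q)[q + 3] + b + 2*w < 2) && (3*store(tab, 0, 2*q)[q + 3] + 3*q == -9 ==> (w != 8 && ((b < -1 && tab[1] <= q) ==> 8*store(tab, 0, 2*q)[q + 1] + 3*q < -34) && ((!(b < -1 && tab[1] <= q)) ==> b + w < 3)))
The weakest precondition is ((!(3*store(tab, 0, 2*q)[q + 3] + 3*q == -9)) ==> store(tab, 0, 2*q)[q + 3] + b + 2*w < 2) && (3*store(tab, 0, 2*q)[q + 3] + 3*q == -9 ==> (w != 8 && ((b < -1 && tab[1] <= q) ==> 8*store(tab, 0, 2*q)[q + 1] + 3*q < -34) && ((!(b < -1 && tab[1] <= q)) ==> b + w < 3))).
Check whether ((!(3*store(tab, 0, 2*q)[q + 3] + 3*q == -9)) ==> store(tab, 0, 2*q)[q + 3] + b < -6) && (3*store(tab, 0, 2*q)[q + 3] + 3*q == -9 ==> (((b < -1 && tab[1] <= q) ==> 8*store(tab, 0, 2*q)[q + 1] + 3*q < -34) && ((!(b < -1 && tab[1] <= q)) ==> b < -1))) && w == 4 implies it.
Every state satisfying the precondition satisfies the weakest precondition: the implication holds.
Answer: valid


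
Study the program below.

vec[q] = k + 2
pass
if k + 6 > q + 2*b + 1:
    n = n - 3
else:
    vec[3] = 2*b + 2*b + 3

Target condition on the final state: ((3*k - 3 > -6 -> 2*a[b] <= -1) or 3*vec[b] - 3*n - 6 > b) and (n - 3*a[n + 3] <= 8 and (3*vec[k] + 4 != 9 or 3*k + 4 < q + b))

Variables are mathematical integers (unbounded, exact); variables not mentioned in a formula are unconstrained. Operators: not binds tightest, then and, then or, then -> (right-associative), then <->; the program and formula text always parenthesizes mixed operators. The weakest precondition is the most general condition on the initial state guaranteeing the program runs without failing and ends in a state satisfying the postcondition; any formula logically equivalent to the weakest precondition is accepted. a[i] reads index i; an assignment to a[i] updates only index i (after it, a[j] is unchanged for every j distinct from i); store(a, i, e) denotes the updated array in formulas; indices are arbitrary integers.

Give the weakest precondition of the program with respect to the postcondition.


Working backward. After the program, the postcondition ((3*k - 3 > -6 -> 2*a[b] <= -1) or 3*vec[b] - 3*n - 6 > b) and (n - 3*a[n + 3] <= 8 and (3*vec[k] + 4 != 9 or 3*k + 4 < q + b)) must hold; in canonical form it is ((3*k > -3 -> 2*a[b] <= -1) or 3*vec[b] > b + 3*n + 6) and n <= 3*a[n + 3] + 8 and (3*vec[k] != 5 or 3*k < b + q - 4).
Then branch requires ((3*k > -3 -> 2*a[b] <= -1) or 3*vec[b] > b + 3*n - 3) and n <= 3*a[n] + 11 and (3*vec[k] != 5 or 3*k < b + q - 4); else branch requires ((3*k > -3 -> 2*a[b] <= -1) or 3*store(vec, 3, 4*b + 3)[b] > b + 3*n + 6) and n <= 3*a[n + 3] + 8 and (3*store(vec, 3, 4*b + 3)[k] != 5 or 3*k < b + q - 4).
Before the if: (k > 2*b + q - 5 -> (((3*k > -3 -> 2*a[b] <= -1) or 3*vec[b] > b + 3*n - 3) and n <= 3*a[n] + 11 and (3*vec[k] != 5 or 3*k < b + q - 4))) and ((not (k > 2*b + q - 5)) -> (((3*k > -3 -> 2*a[b] <= -1) or 3*store(vec, 3, 4*b + 3)[b] > b + 3*n + 6) and n <= 3*a[n + 3] + 8 and (3*store(vec, 3, 4*b + 3)[k] != 5 or 3*k < b + q - 4)))
Before skip: (k > 2*b + q - 5 -> (((3*k > -3 -> 2*a[b] <= -1) or 3*vec[b] > b + 3*n - 3) and n <= 3*a[n] + 11 and (3*vec[k] != 5 or 3*k < b + q - 4))) and ((not (k > 2*b + q - 5)) -> (((3*k > -3 -> 2*a[b] <= -1) or 3*store(vec, 3, 4*b + 3)[b] > b + 3*n + 6) and n <= 3*a[n + 3] + 8 and (3*store(vec, 3, 4*b + 3)[k] != 5 or 3*k < b + q - 4)))
Before vec[q] := k + 2: (k > 2*b + q - 5 -> (((3*k > -3 -> 2*a[b] <= -1) or 3*store(vec, q, k + 2)[b] > b + 3*n - 3) and n <= 3*a[n] + 11 and (3*store(vec, q, k + 2)[k] != 5 or 3*k < b + q - 4))) and ((not (k > 2*b + q - 5)) -> (((3*k > -3 -> 2*a[b] <= -1) or 3*store(store(vec, q, k + 2), 3, 4*b + 3)[b] > b + 3*n + 6) and n <= 3*a[n + 3] + 8 and (3*store(store(vec, q, k + 2), 3, 4*b + 3)[k] != 5 or 3*k < b + q - 4)))
Answer: WP = (k > 2*b + q - 5 -> (((3*k > -3 -> 2*a[b] <= -1) or 3*store(vec, q, k + 2)[b] > b + 3*n - 3) and n <= 3*a[n] + 11 and (3*store(vec, q, k + 2)[k] != 5 or 3*k < b + q - 4))) and ((not (k > 2*b + q - 5)) -> (((3*k > -3 -> 2*a[b] <= -1) or 3*store(store(vec, q, k + 2), 3, 4*b + 3)[b] > b + 3*n + 6) and n <= 3*a[n + 3] + 8 and (3*store(store(vec, q, k + 2), 3, 4*b + 3)[k] != 5 or 3*k < b + q - 4)))


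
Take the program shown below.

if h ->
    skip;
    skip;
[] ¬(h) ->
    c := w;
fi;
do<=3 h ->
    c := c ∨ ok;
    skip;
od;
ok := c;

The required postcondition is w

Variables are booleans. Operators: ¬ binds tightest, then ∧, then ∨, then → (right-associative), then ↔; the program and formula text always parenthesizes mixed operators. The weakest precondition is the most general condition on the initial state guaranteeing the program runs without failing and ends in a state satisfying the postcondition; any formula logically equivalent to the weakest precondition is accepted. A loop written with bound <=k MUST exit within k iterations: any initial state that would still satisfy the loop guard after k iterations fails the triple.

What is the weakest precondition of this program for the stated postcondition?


Working backward. After the program, w must hold.
Before ok := c: w
Before the loop (bound <=3), unroll the exhaustion recursion (WP_0 = exit-now case; WP_j = one more guarded iteration, up to j = 3):
  WP_0: (¬h) ∧ w
  WP_1: (h → ((¬h) ∧ w)) ∧ ((¬h) → w)
  WP_2: (h → ((h → ((¬h) ∧ w)) ∧ ((¬h) → w))) ∧ ((¬h) → w)
  WP_3: (h → ((h → ((h → ((¬h) ∧ w)) ∧ ((¬h) → w))) ∧ ((¬h) → w))) ∧ ((¬h) → w)
So before the loop: (h → ((h → ((h → ((¬h) ∧ w)) ∧ ((¬h) → w))) ∧ ((¬h) → w))) ∧ ((¬h) → w)
Then branch requires (h → ((h → ((h → ((¬h) ∧ w)) ∧ ((¬h) → w))) ∧ ((¬h) → w))) ∧ ((¬h) → w); else branch requires (h → ((h → ((h → ((¬h) ∧ w)) ∧ ((¬h) → w))) ∧ ((¬h) → w))) ∧ ((¬h) → w).
Before the if: (h → ((h → ((h → ((h → ((¬h) ∧ w)) ∧ ((¬h) → w))) ∧ ((¬h) → w))) ∧ ((¬h) → w))) ∧ ((¬h) → ((h → ((h → ((h → ((¬h) ∧ w)) ∧ ((¬h) → w))) ∧ ((¬h) → w))) ∧ ((¬h) → w)))
Answer: WP = (h → ((h → ((h → ((h → ((¬h) ∧ w)) ∧ ((¬h) → w))) ∧ ((¬h) → w))) ∧ ((¬h) → w))) ∧ ((¬h) → ((h → ((h → ((h → ((¬h) ∧ w)) ∧ ((¬h) → w))) ∧ ((¬h) → w))) ∧ ((¬h) → w)))


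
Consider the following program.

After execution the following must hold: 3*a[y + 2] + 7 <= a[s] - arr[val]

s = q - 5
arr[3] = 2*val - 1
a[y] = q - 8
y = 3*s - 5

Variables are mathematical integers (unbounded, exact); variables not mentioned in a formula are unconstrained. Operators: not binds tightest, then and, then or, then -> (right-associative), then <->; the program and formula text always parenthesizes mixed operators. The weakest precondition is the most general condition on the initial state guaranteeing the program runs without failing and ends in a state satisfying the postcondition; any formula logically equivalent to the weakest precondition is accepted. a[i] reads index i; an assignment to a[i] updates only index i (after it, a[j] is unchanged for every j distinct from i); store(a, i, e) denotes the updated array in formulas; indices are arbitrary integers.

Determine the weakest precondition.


Working backward. After the program, the postcondition 3*a[y + 2] + 7 <= a[s] - arr[val] must hold; in canonical form it is 3*a[y + 2] + arr[val] <= a[s] - 7.
Before y := 3*s - 5: 3*a[3*s - 3] + arr[val] <= a[s] - 7
Before a[y] := q - 8: arr[val] + 3*store(a, y, q - 8)[3*s - 3] <= store(a, y, q - 8)[s] - 7
Before arr[3] := 2*val - 1: 3*store(a, y, q - 8)[3*s - 3] + store(arr, 3, 2*val - 1)[val] <= store(a, y, q - 8)[s] - 7
Before s := q - 5: 3*store(a, y, q - 8)[3*q - 18] + store(arr, 3, 2*val - 1)[val] <= store(a, y, q - 8)[q - 5] - 7
Answer: WP = 3*store(a, y, q - 8)[3*q - 18] + store(arr, 3, 2*val - 1)[val] <= store(a, y, q - 8)[q - 5] - 7


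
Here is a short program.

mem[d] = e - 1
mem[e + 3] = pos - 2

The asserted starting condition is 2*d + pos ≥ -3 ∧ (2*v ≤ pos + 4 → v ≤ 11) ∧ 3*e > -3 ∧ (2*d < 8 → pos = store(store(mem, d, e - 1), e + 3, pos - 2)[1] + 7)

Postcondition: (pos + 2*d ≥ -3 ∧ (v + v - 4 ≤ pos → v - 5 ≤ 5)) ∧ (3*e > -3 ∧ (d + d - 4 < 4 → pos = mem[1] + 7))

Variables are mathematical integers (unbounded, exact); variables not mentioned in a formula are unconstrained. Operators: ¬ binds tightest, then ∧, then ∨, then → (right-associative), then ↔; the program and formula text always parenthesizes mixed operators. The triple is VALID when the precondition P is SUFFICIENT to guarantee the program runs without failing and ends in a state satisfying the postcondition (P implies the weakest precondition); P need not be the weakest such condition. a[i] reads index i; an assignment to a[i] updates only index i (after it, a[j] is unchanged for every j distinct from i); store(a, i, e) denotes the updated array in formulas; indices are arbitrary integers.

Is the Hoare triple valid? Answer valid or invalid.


Working backward. After the program, the postcondition (pos + 2*d ≥ -3 ∧ (v + v - 4 ≤ pos → v - 5 ≤ 5)) ∧ (3*e > -3 ∧ (d + d - 4 < 4 → pos = mem[1] + 7)) must hold; in canonical form it is 2*d + pos ≥ -3 ∧ (2*v ≤ pos + 4 → v ≤ 10) ∧ 3*e > -3 ∧ (2*d < 8 → pos = mem[1] + 7).
Before mem[e + 3] := pos - 2: 2*d + pos ≥ -3 ∧ (2*v ≤ pos + 4 → v ≤ 10) ∧ 3*e > -3 ∧ (2*d < 8 → pos = store(mem, e + 3, pos - 2)[1] + 7)
Before mem[d] := e - 1: 2*d + pos ≥ -3 ∧ (2*v ≤ pos + 4 → v ≤ 10) ∧ 3*e > -3 ∧ (2*d < 8 → pos = store(store(mem, d, e - 1), e + 3, pos - 2)[1] + 7)
The weakest precondition is 2*d + pos ≥ -3 ∧ (2*v ≤ pos + 4 → v ≤ 10) ∧ 3*e > -3 ∧ (2*d < 8 → pos = store(store(mem, d, e - 1), e + 3, pos - 2)[1] + 7).
Check whether 2*d + pos ≥ -3 ∧ (2*v ≤ pos + 4 → v ≤ 11) ∧ 3*e > -3 ∧ (2*d < 8 → pos = store(store(mem, d, e - 1), e + 3, pos - 2)[1] + 7) implies it.
Countermodel: at the initial state d = 4, e = 0, mem = {[1] = 6, [3] = 6, [4] = 6, elsewhere 6}, pos = 18, v = 11, the precondition holds but the weakest precondition fails.
Answer: invalid


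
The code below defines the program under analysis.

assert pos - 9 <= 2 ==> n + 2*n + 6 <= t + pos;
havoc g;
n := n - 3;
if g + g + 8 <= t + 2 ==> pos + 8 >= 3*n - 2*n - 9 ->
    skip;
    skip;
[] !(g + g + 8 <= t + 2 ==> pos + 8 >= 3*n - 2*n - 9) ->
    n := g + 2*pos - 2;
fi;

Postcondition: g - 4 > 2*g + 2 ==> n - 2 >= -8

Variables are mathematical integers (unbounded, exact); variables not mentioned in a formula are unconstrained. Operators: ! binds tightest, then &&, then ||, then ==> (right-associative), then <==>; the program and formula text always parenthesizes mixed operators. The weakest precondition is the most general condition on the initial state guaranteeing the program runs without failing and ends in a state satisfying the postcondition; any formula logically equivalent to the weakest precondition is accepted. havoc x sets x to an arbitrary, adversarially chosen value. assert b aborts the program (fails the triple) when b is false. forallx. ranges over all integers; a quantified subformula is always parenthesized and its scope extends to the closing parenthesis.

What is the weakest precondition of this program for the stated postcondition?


Working backward. After the program, the postcondition g - 4 > 2*g + 2 ==> n - 2 >= -8 must hold; in canonical form it is g < -6 ==> n >= -6.
Then branch requires g < -6 ==> n >= -6; else branch requires g < -6 ==> g + 2*pos >= -4.
Before the if: ((2*g <= t - 6 ==> pos >= n - 17) ==> (g < -6 ==> n >= -6)) && ((!(2*g <= t - 6 ==> pos >= n - 17)) ==> (g < -6 ==> g + 2*pos >= -4))
Before n := n - 3: ((2*g <= t - 6 ==> pos >= n - 20) ==> (g < -6 ==> n >= -3)) && ((!(2*g <= t - 6 ==> pos >= n - 20)) ==> (g < -6 ==> g + 2*pos >= -4))
Before havoc g: forall g_1. (((2*g_1 <= t - 6 ==> pos >= n - 20) ==> (g_1 < -6 ==> n >= -3)) && ((!(2*g_1 <= t - 6 ==> pos >= n - 20)) ==> (g_1 < -6 ==> g_1 + 2*pos >= -4)))
Before assert pos - 9 <= 2 ==> n + 2*n + 6 <= t + pos: (pos <= 11 ==> 3*n <= pos + t - 6) && (forall g_1. (((2*g_1 <= t - 6 ==> pos >= n - 20) ==> (g_1 < -6 ==> n >= -3)) && ((!(2*g_1 <= t - 6 ==> pos >= n - 20)) ==> (g_1 < -6 ==> g_1 + 2*pos >= -4))))
Answer: WP = (pos <= 11 ==> 3*n <= pos + t - 6) && (forall g_1. (((2*g_1 <= t - 6 ==> pos >= n - 20) ==> (g_1 < -6 ==> n >= -3)) && ((!(2*g_1 <= t - 6 ==> pos >= n - 20)) ==> (g_1 < -6 ==> g_1 + 2*pos >= -4))))


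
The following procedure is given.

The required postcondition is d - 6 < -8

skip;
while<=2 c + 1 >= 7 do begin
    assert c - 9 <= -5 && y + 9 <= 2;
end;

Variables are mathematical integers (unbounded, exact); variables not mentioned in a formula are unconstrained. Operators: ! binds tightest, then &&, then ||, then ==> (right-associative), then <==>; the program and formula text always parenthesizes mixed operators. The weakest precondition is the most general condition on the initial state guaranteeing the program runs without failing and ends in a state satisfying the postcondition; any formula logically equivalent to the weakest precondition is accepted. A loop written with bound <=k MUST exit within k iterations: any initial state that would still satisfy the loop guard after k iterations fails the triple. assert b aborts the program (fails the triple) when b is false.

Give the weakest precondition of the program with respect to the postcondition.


Working backward. After the program, the postcondition d - 6 < -8 must hold; in canonical form it is d < -2.
Before the loop (bound <=2), unroll the exhaustion recursion (WP_0 = exit-now case; WP_j = one more guarded iteration, up to j = 2):
  WP_0: (!(c >= 6)) && d < -2
  WP_1: (c >= 6 ==> (c <= 4 && y <= -7 && (!(c >= 6)) && d < -2)) && ((!(c >= 6)) ==> d < -2)
  WP_2: (c >= 6 ==> (c <= 4 && y <= -7 && (c >= 6 ==> (c <= 4 && y <= -7 && (!(c >= 6)) && d < -2)) && ((!(c >= 6)) ==> d < -2))) && ((!(c >= 6)) ==> d < -2)
So before the loop: (c >= 6 ==> (c <= 4 && y <= -7 && (c >= 6 ==> (c <= 4 && y <= -7 && (!(c >= 6)) && d < -2)) && ((!(c >= 6)) ==> d < -2))) && ((!(c >= 6)) ==> d < -2)
Before skip: (c >= 6 ==> (c <= 4 && y <= -7 && (c >= 6 ==> (c <= 4 && y <= -7 && (!(c >= 6)) && d < -2)) && ((!(c >= 6)) ==> d < -2))) && ((!(c >= 6)) ==> d < -2)
Answer: WP = (c >= 6 ==> (c <= 4 && y <= -7 && (c >= 6 ==> (c <= 4 && y <= -7 && (!(c >= 6)) && d < -2)) && ((!(c >= 6)) ==> d < -2))) && ((!(c >= 6)) ==> d < -2)


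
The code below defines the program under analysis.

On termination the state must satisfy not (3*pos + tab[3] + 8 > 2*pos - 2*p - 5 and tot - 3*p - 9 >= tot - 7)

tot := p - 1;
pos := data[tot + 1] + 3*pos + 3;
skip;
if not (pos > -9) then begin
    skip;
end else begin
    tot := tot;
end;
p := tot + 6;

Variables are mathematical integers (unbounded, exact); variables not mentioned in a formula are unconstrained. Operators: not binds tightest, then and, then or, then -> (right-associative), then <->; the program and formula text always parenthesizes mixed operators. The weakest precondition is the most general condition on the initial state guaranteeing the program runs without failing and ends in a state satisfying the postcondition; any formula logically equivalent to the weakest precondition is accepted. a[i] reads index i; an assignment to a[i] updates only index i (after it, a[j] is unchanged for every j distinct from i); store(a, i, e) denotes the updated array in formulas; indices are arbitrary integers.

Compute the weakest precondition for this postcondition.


Working backward. After the program, the postcondition not (3*pos + tab[3] + 8 > 2*pos - 2*p - 5 and tot - 3*p - 9 >= tot - 7) must hold; in canonical form it is not (tab[3] + 2*p + pos > -13 and 3*p <= -2).
Before p := tot + 6: not (tab[3] + pos + 2*tot > -25 and 3*tot <= -20)
Then branch requires not (tab[3] + pos + 2*tot > -25 and 3*tot <= -20); else branch requires not (tab[3] + pos + 2*tot > -25 and 3*tot <= -20).
Before the if: ((not (pos > -9)) -> (not (tab[3] + pos + 2*tot > -25 and 3*tot <= -20))) and (pos > -9 -> (not (tab[3] + pos + 2*tot > -25 and 3*tot <= -20)))
Before skip: ((not (pos > -9)) -> (not (tab[3] + pos + 2*tot > -25 and 3*tot <= -20))) and (pos > -9 -> (not (tab[3] + pos + 2*tot > -25 and 3*tot <= -20)))
Before pos := data[tot + 1] + 3*pos + 3: ((not (data[tot + 1] + 3*pos > -12)) -> (not (data[tot + 1] + tab[3] + 3*pos + 2*tot > -28 and 3*tot <= -20))) and (data[tot + 1] + 3*pos > -12 -> (not (data[tot + 1] + tab[3] + 3*pos + 2*tot > -28 and 3*tot <= -20)))
Before tot := p - 1: ((not (data[p] + 3*pos > -12)) -> (not (data[p] + tab[3] + 2*p + 3*pos > -26 and 3*p <= -17))) and (data[p] + 3*pos > -12 -> (not (data[p] + tab[3] + 2*p + 3*pos > -26 and 3*p <= -17)))
Answer: WP = ((not (data[p] + 3*pos > -12)) -> (not (data[p] + tab[3] + 2*p + 3*pos > -26 and 3*p <= -17))) and (data[p] + 3*pos > -12 -> (not (data[p] + tab[3] + 2*p + 3*pos > -26 and 3*p <= -17)))


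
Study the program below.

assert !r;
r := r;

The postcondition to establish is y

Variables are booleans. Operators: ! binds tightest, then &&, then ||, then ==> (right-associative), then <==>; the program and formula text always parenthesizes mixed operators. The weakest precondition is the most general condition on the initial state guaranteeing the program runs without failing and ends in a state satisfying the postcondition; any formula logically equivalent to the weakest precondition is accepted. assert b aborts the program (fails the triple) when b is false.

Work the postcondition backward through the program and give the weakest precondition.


Working backward. After the program, y must hold.
Before r := r: y
Before assert !r: (!r) && y
Answer: WP = (!r) && y


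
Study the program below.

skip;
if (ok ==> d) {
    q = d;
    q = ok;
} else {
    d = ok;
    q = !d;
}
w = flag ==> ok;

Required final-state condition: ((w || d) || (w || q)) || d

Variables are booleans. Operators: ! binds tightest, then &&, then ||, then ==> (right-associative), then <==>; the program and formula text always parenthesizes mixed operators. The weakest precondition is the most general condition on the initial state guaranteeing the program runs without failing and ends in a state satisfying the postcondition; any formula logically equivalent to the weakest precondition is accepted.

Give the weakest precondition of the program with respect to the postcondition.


Working backward. After the program, the postcondition ((w || d) || (w || q)) || d must hold; in canonical form it is w || d || q.
Before w := flag ==> ok: (flag ==> ok) || d || q
Then branch requires (flag ==> ok) || d || ok; else branch requires true.
Before the if: (ok ==> d) ==> ((flag ==> ok) || d || ok)
Before skip: (ok ==> d) ==> ((flag ==> ok) || d || ok)
Answer: WP = (ok ==> d) ==> ((flag ==> ok) || d || ok)


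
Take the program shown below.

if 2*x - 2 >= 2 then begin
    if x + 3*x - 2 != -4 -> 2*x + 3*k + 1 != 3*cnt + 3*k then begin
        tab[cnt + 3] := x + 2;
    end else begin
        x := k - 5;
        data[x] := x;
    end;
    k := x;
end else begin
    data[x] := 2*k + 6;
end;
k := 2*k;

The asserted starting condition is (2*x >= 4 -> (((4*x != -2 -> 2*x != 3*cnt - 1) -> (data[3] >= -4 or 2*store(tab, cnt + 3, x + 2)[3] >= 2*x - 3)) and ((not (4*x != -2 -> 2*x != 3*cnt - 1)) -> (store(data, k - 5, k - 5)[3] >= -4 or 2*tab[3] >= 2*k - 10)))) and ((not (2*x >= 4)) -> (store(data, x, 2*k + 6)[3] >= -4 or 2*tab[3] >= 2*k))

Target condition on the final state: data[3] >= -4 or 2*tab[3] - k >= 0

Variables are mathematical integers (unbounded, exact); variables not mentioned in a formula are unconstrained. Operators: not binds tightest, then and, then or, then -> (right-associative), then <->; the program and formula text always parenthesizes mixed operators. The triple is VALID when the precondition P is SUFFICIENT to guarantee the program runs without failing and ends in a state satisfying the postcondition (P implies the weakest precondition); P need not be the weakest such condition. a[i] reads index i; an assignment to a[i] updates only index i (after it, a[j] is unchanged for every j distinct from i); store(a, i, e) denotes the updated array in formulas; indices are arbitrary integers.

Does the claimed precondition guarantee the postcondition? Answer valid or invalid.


Working backward. After the program, the postcondition data[3] >= -4 or 2*tab[3] - k >= 0 must hold; in canonical form it is data[3] >= -4 or 2*tab[3] >= k.
Before k := 2*k: data[3] >= -4 or 2*tab[3] >= 2*k
Then branch requires ((4*x != -2 -> 2*x != 3*cnt - 1) -> (data[3] >= -4 or 2*store(tab, cnt + 3, x + 2)[3] >= 2*x)) and ((not (4*x != -2 -> 2*x != 3*cnt - 1)) -> (store(data, k - 5, k - 5)[3] >= -4 or 2*tab[3] >= 2*k - 10)); else branch requires store(data, x, 2*k + 6)[3] >= -4 or 2*tab[3] >= 2*k.
Before the if: (2*x >= 4 -> (((4*x != -2 -> 2*x != 3*cnt - 1) -> (data[3] >= -4 or 2*store(tab, cnt + 3, x + 2)[3] >= 2*x)) and ((not (4*x != -2 -> 2*x != 3*cnt - 1)) -> (store(data, k - 5, k - 5)[3] >= -4 or 2*tab[3] >= 2*k - 10)))) and ((not (2*x >= 4)) -> (store(data, x, 2*k + 6)[3] >= -4 or 2*tab[3] >= 2*k))
The weakest precondition is (2*x >= 4 -> (((4*x != -2 -> 2*x != 3*cnt - 1) -> (data[3] >= -4 or 2*store(tab, cnt + 3, x + 2)[3] >= 2*x)) and ((not (4*x != -2 -> 2*x != 3*cnt - 1)) -> (store(data, k - 5, k - 5)[3] >= -4 or 2*tab[3] >= 2*k - 10)))) and ((not (2*x >= 4)) -> (store(data, x, 2*k + 6)[3] >= -4 or 2*tab[3] >= 2*k)).
Check whether (2*x >= 4 -> (((4*x != -2 -> 2*x != 3*cnt - 1) -> (data[3] >= -4 or 2*store(tab, cnt + 3, x + 2)[3] >= 2*x - 3)) and ((not (4*x != -2 -> 2*x != 3*cnt - 1)) -> (store(data, k - 5, k - 5)[3] >= -4 or 2*tab[3] >= 2*k - 10)))) and ((not (2*x >= 4)) -> (store(data, x, 2*k + 6)[3] >= -4 or 2*tab[3] >= 2*k)) implies it.
Countermodel: at the initial state cnt = -1, data = {[-5] = -5, [2] = -5, [3] = -5, elsewhere -5}, k = 0, tab = {[-5] = 5, [2] = 5, [3] = 1, elsewhere 5}, x = 2, the precondition holds but the weakest precondition fails.
Answer: invalid


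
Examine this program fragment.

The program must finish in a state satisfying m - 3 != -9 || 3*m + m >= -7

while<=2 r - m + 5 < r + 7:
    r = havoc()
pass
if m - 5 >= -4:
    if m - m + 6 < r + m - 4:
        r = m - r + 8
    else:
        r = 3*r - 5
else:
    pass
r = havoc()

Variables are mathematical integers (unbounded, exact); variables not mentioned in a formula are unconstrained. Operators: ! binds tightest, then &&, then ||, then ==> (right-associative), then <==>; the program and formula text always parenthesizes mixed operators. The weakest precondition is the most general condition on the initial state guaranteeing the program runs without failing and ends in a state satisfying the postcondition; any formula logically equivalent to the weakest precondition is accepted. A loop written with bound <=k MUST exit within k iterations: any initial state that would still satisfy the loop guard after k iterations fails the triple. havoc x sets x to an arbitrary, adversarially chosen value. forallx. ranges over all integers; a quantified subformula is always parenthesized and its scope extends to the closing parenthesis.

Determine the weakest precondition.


Working backward. After the program, the postcondition m - 3 != -9 || 3*m + m >= -7 must hold; in canonical form it is m != -6 || 4*m >= -7.
Before havoc r: m != -6 || 4*m >= -7
Then branch requires (m + r > 10 ==> (m != -6 || 4*m >= -7)) && ((!(m + r > 10)) ==> (m != -6 || 4*m >= -7)); else branch requires m != -6 || 4*m >= -7.
Before the if: (m >= 1 ==> ((m + r > 10 ==> (m != -6 || 4*m >= -7)) && ((!(m + r > 10)) ==> (m != -6 || 4*m >= -7)))) && ((!(m >= 1)) ==> (m != -6 || 4*m >= -7))
Before skip: (m >= 1 ==> ((m + r > 10 ==> (m != -6 || 4*m >= -7)) && ((!(m + r > 10)) ==> (m != -6 || 4*m >= -7)))) && ((!(m >= 1)) ==> (m != -6 || 4*m >= -7))
Before the loop (bound <=2), unroll the exhaustion recursion (WP_0 = exit-now case; WP_j = one more guarded iteration, up to j = 2):
  WP_0: (!(m > -2)) && (m >= 1 ==> ((m + r > 10 ==> (m != -6 || 4*m >= -7)) && ((!(m + r > 10)) ==> (m != -6 || 4*m >= -7)))) && ((!(m >= 1)) ==> (m != -6 || 4*m >= -7))
  WP_1: (m > -2 ==> (forall r_1. ((!(m > -2)) && (m >= 1 ==> ((m + r_1 > 10 ==> (m != -6 || 4*m >= -7)) && ((!(m + r_1 > 10)) ==> (m != -6 || 4*m >= -7)))) && ((!(m >= 1)) ==> (m != -6 || 4*m >= -7))))) && ((!(m > -2)) ==> ((m >= 1 ==> ((m + r > 10 ==> (m != -6 || 4*m >= -7)) && ((!(m + r > 10)) ==> (m != -6 || 4*m >= -7)))) && ((!(m >= 1)) ==> (m != -6 || 4*m >= -7))))
  WP_2: (m > -2 ==> (forall r_2. ((m > -2 ==> (forall r_1. ((!(m > -2)) && (m >= 1 ==> ((m + r_1 > 10 ==> (m != -6 || 4*m >= -7)) && ((!(m + r_1 > 10)) ==> (m != -6 || 4*m >= -7)))) && ((!(m >= 1)) ==> (m != -6 || 4*m >= -7))))) && ((!(m > -2)) ==> ((m >= 1 ==> ((m + r_2 > 10 ==> (m != -6 || 4*m >= -7)) && ((!(m + r_2 > 10)) ==> (m != -6 || 4*m >= -7)))) && ((!(m >= 1)) ==> (m != -6 || 4*m >= -7))))))) && ((!(m > -2)) ==> ((m >= 1 ==> ((m + r > 10 ==> (m != -6 || 4*m >= -7)) && ((!(m + r > 10)) ==> (m != -6 || 4*m >= -7)))) && ((!(m >= 1)) ==> (m != -6 || 4*m >= -7))))
So before the loop: (m > -2 ==> (forall r_2. ((m > -2 ==> (forall r_1. ((!(m > -2)) && (m >= 1 ==> ((m + r_1 > 10 ==> (m != -6 || 4*m >= -7)) && ((!(m + r_1 > 10)) ==> (m != -6 || 4*m >= -7)))) && ((!(m >= 1)) ==> (m != -6 || 4*m >= -7))))) && ((!(m > -2)) ==> ((m >= 1 ==> ((m + r_2 > 10 ==> (m != -6 || 4*m >= -7)) && ((!(m + r_2 > 10)) ==> (m != -6 || 4*m >= -7)))) && ((!(m >= 1)) ==> (m != -6 || 4*m >= -7))))))) && ((!(m > -2)) ==> ((m >= 1 ==> ((m + r > 10 ==> (m != -6 || 4*m >= -7)) && ((!(m + r > 10)) ==> (m != -6 || 4*m >= -7)))) && ((!(m >= 1)) ==> (m != -6 || 4*m >= -7))))
Answer: WP = (m > -2 ==> (forall r_2. ((m > -2 ==> (forall r_1. ((!(m > -2)) && (m >= 1 ==> ((m + r_1 > 10 ==> (m != -6 || 4*m >= -7)) && ((!(m + r_1 > 10)) ==> (m != -6 || 4*m >= -7)))) && ((!(m >= 1)) ==> (m != -6 || 4*m >= -7))))) && ((!(m > -2)) ==> ((m >= 1 ==> ((m + r_2 > 10 ==> (m != -6 || 4*m >= -7)) && ((!(m + r_2 > 10)) ==> (m != -6 || 4*m >= -7)))) && ((!(m >= 1)) ==> (m != -6 || 4*m >= -7))))))) && ((!(m > -2)) ==> ((m >= 1 ==> ((m + r > 10 ==> (m != -6 || 4*m >= -7)) && ((!(m + r > 10)) ==> (m != -6 || 4*m >= -7)))) && ((!(m >= 1)) ==> (m != -6 || 4*m >= -7))))
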